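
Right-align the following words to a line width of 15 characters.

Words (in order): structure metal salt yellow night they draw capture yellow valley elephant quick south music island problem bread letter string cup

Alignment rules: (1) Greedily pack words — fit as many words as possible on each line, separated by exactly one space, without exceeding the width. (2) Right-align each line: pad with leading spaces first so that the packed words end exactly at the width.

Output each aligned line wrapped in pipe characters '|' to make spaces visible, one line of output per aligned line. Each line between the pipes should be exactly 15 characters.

Line 1: ['structure', 'metal'] (min_width=15, slack=0)
Line 2: ['salt', 'yellow'] (min_width=11, slack=4)
Line 3: ['night', 'they', 'draw'] (min_width=15, slack=0)
Line 4: ['capture', 'yellow'] (min_width=14, slack=1)
Line 5: ['valley', 'elephant'] (min_width=15, slack=0)
Line 6: ['quick', 'south'] (min_width=11, slack=4)
Line 7: ['music', 'island'] (min_width=12, slack=3)
Line 8: ['problem', 'bread'] (min_width=13, slack=2)
Line 9: ['letter', 'string'] (min_width=13, slack=2)
Line 10: ['cup'] (min_width=3, slack=12)

Answer: |structure metal|
|    salt yellow|
|night they draw|
| capture yellow|
|valley elephant|
|    quick south|
|   music island|
|  problem bread|
|  letter string|
|            cup|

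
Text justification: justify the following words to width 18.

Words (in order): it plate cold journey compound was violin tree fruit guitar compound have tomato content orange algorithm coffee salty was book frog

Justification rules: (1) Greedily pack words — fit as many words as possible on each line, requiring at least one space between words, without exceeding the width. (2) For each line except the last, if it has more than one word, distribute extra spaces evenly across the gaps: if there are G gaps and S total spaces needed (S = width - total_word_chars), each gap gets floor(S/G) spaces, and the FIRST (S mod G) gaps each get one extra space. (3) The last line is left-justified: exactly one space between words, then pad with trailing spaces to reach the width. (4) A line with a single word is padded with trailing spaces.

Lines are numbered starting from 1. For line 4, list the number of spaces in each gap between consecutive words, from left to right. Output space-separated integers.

Line 1: ['it', 'plate', 'cold'] (min_width=13, slack=5)
Line 2: ['journey', 'compound'] (min_width=16, slack=2)
Line 3: ['was', 'violin', 'tree'] (min_width=15, slack=3)
Line 4: ['fruit', 'guitar'] (min_width=12, slack=6)
Line 5: ['compound', 'have'] (min_width=13, slack=5)
Line 6: ['tomato', 'content'] (min_width=14, slack=4)
Line 7: ['orange', 'algorithm'] (min_width=16, slack=2)
Line 8: ['coffee', 'salty', 'was'] (min_width=16, slack=2)
Line 9: ['book', 'frog'] (min_width=9, slack=9)

Answer: 7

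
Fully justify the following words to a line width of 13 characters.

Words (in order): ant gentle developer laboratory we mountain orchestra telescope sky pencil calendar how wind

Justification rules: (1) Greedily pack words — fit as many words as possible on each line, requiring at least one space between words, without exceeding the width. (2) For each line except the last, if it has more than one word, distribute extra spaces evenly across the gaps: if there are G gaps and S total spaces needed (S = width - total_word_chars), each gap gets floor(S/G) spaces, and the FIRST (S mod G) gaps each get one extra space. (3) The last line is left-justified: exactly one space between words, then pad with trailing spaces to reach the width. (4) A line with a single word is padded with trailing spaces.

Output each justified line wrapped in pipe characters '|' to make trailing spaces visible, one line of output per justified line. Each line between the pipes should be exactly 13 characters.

Answer: |ant    gentle|
|developer    |
|laboratory we|
|mountain     |
|orchestra    |
|telescope sky|
|pencil       |
|calendar  how|
|wind         |

Derivation:
Line 1: ['ant', 'gentle'] (min_width=10, slack=3)
Line 2: ['developer'] (min_width=9, slack=4)
Line 3: ['laboratory', 'we'] (min_width=13, slack=0)
Line 4: ['mountain'] (min_width=8, slack=5)
Line 5: ['orchestra'] (min_width=9, slack=4)
Line 6: ['telescope', 'sky'] (min_width=13, slack=0)
Line 7: ['pencil'] (min_width=6, slack=7)
Line 8: ['calendar', 'how'] (min_width=12, slack=1)
Line 9: ['wind'] (min_width=4, slack=9)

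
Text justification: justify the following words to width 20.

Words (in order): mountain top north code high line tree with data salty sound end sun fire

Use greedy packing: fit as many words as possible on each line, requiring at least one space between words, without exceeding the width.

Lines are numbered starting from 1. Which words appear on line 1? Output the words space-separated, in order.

Line 1: ['mountain', 'top', 'north'] (min_width=18, slack=2)
Line 2: ['code', 'high', 'line', 'tree'] (min_width=19, slack=1)
Line 3: ['with', 'data', 'salty'] (min_width=15, slack=5)
Line 4: ['sound', 'end', 'sun', 'fire'] (min_width=18, slack=2)

Answer: mountain top north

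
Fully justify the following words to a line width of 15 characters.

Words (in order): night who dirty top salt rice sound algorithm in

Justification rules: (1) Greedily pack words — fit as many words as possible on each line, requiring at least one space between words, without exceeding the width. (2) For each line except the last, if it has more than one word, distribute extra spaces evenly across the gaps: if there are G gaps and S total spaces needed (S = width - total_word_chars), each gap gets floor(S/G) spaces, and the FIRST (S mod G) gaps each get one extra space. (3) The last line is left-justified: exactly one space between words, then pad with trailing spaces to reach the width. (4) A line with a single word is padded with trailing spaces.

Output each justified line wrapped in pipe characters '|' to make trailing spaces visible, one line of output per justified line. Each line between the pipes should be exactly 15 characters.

Line 1: ['night', 'who', 'dirty'] (min_width=15, slack=0)
Line 2: ['top', 'salt', 'rice'] (min_width=13, slack=2)
Line 3: ['sound', 'algorithm'] (min_width=15, slack=0)
Line 4: ['in'] (min_width=2, slack=13)

Answer: |night who dirty|
|top  salt  rice|
|sound algorithm|
|in             |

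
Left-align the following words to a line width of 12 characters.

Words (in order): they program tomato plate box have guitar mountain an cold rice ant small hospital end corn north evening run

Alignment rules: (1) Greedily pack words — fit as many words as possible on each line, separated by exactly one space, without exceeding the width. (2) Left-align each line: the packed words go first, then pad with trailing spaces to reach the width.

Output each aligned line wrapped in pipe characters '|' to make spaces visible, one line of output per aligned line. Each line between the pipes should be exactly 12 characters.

Line 1: ['they', 'program'] (min_width=12, slack=0)
Line 2: ['tomato', 'plate'] (min_width=12, slack=0)
Line 3: ['box', 'have'] (min_width=8, slack=4)
Line 4: ['guitar'] (min_width=6, slack=6)
Line 5: ['mountain', 'an'] (min_width=11, slack=1)
Line 6: ['cold', 'rice'] (min_width=9, slack=3)
Line 7: ['ant', 'small'] (min_width=9, slack=3)
Line 8: ['hospital', 'end'] (min_width=12, slack=0)
Line 9: ['corn', 'north'] (min_width=10, slack=2)
Line 10: ['evening', 'run'] (min_width=11, slack=1)

Answer: |they program|
|tomato plate|
|box have    |
|guitar      |
|mountain an |
|cold rice   |
|ant small   |
|hospital end|
|corn north  |
|evening run |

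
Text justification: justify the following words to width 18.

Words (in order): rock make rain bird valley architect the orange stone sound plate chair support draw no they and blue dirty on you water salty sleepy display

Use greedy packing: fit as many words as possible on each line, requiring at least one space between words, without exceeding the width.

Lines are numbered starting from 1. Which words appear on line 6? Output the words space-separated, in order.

Answer: support draw no

Derivation:
Line 1: ['rock', 'make', 'rain'] (min_width=14, slack=4)
Line 2: ['bird', 'valley'] (min_width=11, slack=7)
Line 3: ['architect', 'the'] (min_width=13, slack=5)
Line 4: ['orange', 'stone', 'sound'] (min_width=18, slack=0)
Line 5: ['plate', 'chair'] (min_width=11, slack=7)
Line 6: ['support', 'draw', 'no'] (min_width=15, slack=3)
Line 7: ['they', 'and', 'blue'] (min_width=13, slack=5)
Line 8: ['dirty', 'on', 'you', 'water'] (min_width=18, slack=0)
Line 9: ['salty', 'sleepy'] (min_width=12, slack=6)
Line 10: ['display'] (min_width=7, slack=11)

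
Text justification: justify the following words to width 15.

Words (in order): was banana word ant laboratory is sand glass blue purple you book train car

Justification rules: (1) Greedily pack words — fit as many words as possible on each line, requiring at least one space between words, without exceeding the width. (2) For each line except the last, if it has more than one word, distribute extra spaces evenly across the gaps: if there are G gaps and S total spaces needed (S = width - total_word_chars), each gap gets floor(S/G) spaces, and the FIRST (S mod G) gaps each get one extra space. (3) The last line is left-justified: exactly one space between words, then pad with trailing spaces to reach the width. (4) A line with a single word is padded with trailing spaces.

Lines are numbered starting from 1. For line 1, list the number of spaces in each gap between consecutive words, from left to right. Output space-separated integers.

Answer: 1 1

Derivation:
Line 1: ['was', 'banana', 'word'] (min_width=15, slack=0)
Line 2: ['ant', 'laboratory'] (min_width=14, slack=1)
Line 3: ['is', 'sand', 'glass'] (min_width=13, slack=2)
Line 4: ['blue', 'purple', 'you'] (min_width=15, slack=0)
Line 5: ['book', 'train', 'car'] (min_width=14, slack=1)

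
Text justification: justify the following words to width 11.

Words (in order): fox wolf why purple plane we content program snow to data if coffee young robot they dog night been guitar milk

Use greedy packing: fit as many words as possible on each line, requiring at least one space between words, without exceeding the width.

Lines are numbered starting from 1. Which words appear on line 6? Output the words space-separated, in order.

Line 1: ['fox', 'wolf'] (min_width=8, slack=3)
Line 2: ['why', 'purple'] (min_width=10, slack=1)
Line 3: ['plane', 'we'] (min_width=8, slack=3)
Line 4: ['content'] (min_width=7, slack=4)
Line 5: ['program'] (min_width=7, slack=4)
Line 6: ['snow', 'to'] (min_width=7, slack=4)
Line 7: ['data', 'if'] (min_width=7, slack=4)
Line 8: ['coffee'] (min_width=6, slack=5)
Line 9: ['young', 'robot'] (min_width=11, slack=0)
Line 10: ['they', 'dog'] (min_width=8, slack=3)
Line 11: ['night', 'been'] (min_width=10, slack=1)
Line 12: ['guitar', 'milk'] (min_width=11, slack=0)

Answer: snow to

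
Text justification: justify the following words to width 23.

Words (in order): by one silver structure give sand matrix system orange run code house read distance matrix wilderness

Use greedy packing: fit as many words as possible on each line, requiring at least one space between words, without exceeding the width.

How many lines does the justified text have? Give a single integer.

Line 1: ['by', 'one', 'silver', 'structure'] (min_width=23, slack=0)
Line 2: ['give', 'sand', 'matrix', 'system'] (min_width=23, slack=0)
Line 3: ['orange', 'run', 'code', 'house'] (min_width=21, slack=2)
Line 4: ['read', 'distance', 'matrix'] (min_width=20, slack=3)
Line 5: ['wilderness'] (min_width=10, slack=13)
Total lines: 5

Answer: 5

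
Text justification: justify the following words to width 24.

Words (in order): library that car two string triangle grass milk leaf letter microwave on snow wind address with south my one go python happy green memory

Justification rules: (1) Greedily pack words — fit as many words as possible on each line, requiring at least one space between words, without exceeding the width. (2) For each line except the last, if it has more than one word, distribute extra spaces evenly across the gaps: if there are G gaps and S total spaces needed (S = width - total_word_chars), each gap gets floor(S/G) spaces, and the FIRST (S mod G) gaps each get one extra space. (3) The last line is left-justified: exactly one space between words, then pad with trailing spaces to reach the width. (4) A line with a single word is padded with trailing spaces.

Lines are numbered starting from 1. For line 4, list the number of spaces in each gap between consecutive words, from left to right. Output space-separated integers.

Line 1: ['library', 'that', 'car', 'two'] (min_width=20, slack=4)
Line 2: ['string', 'triangle', 'grass'] (min_width=21, slack=3)
Line 3: ['milk', 'leaf', 'letter'] (min_width=16, slack=8)
Line 4: ['microwave', 'on', 'snow', 'wind'] (min_width=22, slack=2)
Line 5: ['address', 'with', 'south', 'my'] (min_width=21, slack=3)
Line 6: ['one', 'go', 'python', 'happy'] (min_width=19, slack=5)
Line 7: ['green', 'memory'] (min_width=12, slack=12)

Answer: 2 2 1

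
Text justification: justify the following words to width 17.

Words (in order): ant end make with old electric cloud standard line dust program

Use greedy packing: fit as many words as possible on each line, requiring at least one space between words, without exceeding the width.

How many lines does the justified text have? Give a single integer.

Answer: 4

Derivation:
Line 1: ['ant', 'end', 'make', 'with'] (min_width=17, slack=0)
Line 2: ['old', 'electric'] (min_width=12, slack=5)
Line 3: ['cloud', 'standard'] (min_width=14, slack=3)
Line 4: ['line', 'dust', 'program'] (min_width=17, slack=0)
Total lines: 4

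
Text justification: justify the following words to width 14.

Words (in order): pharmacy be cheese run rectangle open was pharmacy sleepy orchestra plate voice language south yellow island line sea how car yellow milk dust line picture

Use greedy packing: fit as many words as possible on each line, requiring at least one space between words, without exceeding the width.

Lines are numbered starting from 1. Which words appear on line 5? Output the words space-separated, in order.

Answer: sleepy

Derivation:
Line 1: ['pharmacy', 'be'] (min_width=11, slack=3)
Line 2: ['cheese', 'run'] (min_width=10, slack=4)
Line 3: ['rectangle', 'open'] (min_width=14, slack=0)
Line 4: ['was', 'pharmacy'] (min_width=12, slack=2)
Line 5: ['sleepy'] (min_width=6, slack=8)
Line 6: ['orchestra'] (min_width=9, slack=5)
Line 7: ['plate', 'voice'] (min_width=11, slack=3)
Line 8: ['language', 'south'] (min_width=14, slack=0)
Line 9: ['yellow', 'island'] (min_width=13, slack=1)
Line 10: ['line', 'sea', 'how'] (min_width=12, slack=2)
Line 11: ['car', 'yellow'] (min_width=10, slack=4)
Line 12: ['milk', 'dust', 'line'] (min_width=14, slack=0)
Line 13: ['picture'] (min_width=7, slack=7)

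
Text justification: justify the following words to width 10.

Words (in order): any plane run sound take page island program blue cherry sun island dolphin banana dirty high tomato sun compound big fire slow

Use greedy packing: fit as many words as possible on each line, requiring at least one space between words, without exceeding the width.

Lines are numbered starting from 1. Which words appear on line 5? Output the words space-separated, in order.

Line 1: ['any', 'plane'] (min_width=9, slack=1)
Line 2: ['run', 'sound'] (min_width=9, slack=1)
Line 3: ['take', 'page'] (min_width=9, slack=1)
Line 4: ['island'] (min_width=6, slack=4)
Line 5: ['program'] (min_width=7, slack=3)
Line 6: ['blue'] (min_width=4, slack=6)
Line 7: ['cherry', 'sun'] (min_width=10, slack=0)
Line 8: ['island'] (min_width=6, slack=4)
Line 9: ['dolphin'] (min_width=7, slack=3)
Line 10: ['banana'] (min_width=6, slack=4)
Line 11: ['dirty', 'high'] (min_width=10, slack=0)
Line 12: ['tomato', 'sun'] (min_width=10, slack=0)
Line 13: ['compound'] (min_width=8, slack=2)
Line 14: ['big', 'fire'] (min_width=8, slack=2)
Line 15: ['slow'] (min_width=4, slack=6)

Answer: program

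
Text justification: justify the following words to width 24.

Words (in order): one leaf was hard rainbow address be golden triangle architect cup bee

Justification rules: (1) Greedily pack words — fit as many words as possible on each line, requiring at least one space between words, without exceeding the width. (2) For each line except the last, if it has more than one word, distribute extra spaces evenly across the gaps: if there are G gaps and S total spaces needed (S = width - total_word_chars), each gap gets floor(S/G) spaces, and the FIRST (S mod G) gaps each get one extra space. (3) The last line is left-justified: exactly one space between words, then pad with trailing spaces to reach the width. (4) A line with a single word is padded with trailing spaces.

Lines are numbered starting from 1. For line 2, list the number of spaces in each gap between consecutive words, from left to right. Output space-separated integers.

Line 1: ['one', 'leaf', 'was', 'hard'] (min_width=17, slack=7)
Line 2: ['rainbow', 'address', 'be'] (min_width=18, slack=6)
Line 3: ['golden', 'triangle'] (min_width=15, slack=9)
Line 4: ['architect', 'cup', 'bee'] (min_width=17, slack=7)

Answer: 4 4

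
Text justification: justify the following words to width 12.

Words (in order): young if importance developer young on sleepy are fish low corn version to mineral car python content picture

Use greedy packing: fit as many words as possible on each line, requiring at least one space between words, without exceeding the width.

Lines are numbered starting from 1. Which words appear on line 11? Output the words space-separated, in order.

Answer: picture

Derivation:
Line 1: ['young', 'if'] (min_width=8, slack=4)
Line 2: ['importance'] (min_width=10, slack=2)
Line 3: ['developer'] (min_width=9, slack=3)
Line 4: ['young', 'on'] (min_width=8, slack=4)
Line 5: ['sleepy', 'are'] (min_width=10, slack=2)
Line 6: ['fish', 'low'] (min_width=8, slack=4)
Line 7: ['corn', 'version'] (min_width=12, slack=0)
Line 8: ['to', 'mineral'] (min_width=10, slack=2)
Line 9: ['car', 'python'] (min_width=10, slack=2)
Line 10: ['content'] (min_width=7, slack=5)
Line 11: ['picture'] (min_width=7, slack=5)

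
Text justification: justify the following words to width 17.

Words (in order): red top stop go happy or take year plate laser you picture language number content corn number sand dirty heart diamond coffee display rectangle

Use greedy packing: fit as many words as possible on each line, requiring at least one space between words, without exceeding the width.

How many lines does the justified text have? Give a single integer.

Line 1: ['red', 'top', 'stop', 'go'] (min_width=15, slack=2)
Line 2: ['happy', 'or', 'take'] (min_width=13, slack=4)
Line 3: ['year', 'plate', 'laser'] (min_width=16, slack=1)
Line 4: ['you', 'picture'] (min_width=11, slack=6)
Line 5: ['language', 'number'] (min_width=15, slack=2)
Line 6: ['content', 'corn'] (min_width=12, slack=5)
Line 7: ['number', 'sand', 'dirty'] (min_width=17, slack=0)
Line 8: ['heart', 'diamond'] (min_width=13, slack=4)
Line 9: ['coffee', 'display'] (min_width=14, slack=3)
Line 10: ['rectangle'] (min_width=9, slack=8)
Total lines: 10

Answer: 10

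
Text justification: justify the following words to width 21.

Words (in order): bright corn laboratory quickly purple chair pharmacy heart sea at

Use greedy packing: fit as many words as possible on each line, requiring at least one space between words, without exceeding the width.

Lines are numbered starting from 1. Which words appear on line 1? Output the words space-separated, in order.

Answer: bright corn

Derivation:
Line 1: ['bright', 'corn'] (min_width=11, slack=10)
Line 2: ['laboratory', 'quickly'] (min_width=18, slack=3)
Line 3: ['purple', 'chair', 'pharmacy'] (min_width=21, slack=0)
Line 4: ['heart', 'sea', 'at'] (min_width=12, slack=9)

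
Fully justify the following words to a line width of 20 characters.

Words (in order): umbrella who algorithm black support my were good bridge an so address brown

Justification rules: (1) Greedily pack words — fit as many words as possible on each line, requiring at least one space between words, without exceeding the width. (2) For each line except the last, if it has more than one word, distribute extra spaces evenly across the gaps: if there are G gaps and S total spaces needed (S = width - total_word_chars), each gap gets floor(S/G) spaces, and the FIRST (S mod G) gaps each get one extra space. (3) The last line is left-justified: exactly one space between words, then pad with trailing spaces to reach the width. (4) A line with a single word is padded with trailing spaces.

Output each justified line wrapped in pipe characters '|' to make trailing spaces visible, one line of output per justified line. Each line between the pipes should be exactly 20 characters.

Line 1: ['umbrella', 'who'] (min_width=12, slack=8)
Line 2: ['algorithm', 'black'] (min_width=15, slack=5)
Line 3: ['support', 'my', 'were', 'good'] (min_width=20, slack=0)
Line 4: ['bridge', 'an', 'so', 'address'] (min_width=20, slack=0)
Line 5: ['brown'] (min_width=5, slack=15)

Answer: |umbrella         who|
|algorithm      black|
|support my were good|
|bridge an so address|
|brown               |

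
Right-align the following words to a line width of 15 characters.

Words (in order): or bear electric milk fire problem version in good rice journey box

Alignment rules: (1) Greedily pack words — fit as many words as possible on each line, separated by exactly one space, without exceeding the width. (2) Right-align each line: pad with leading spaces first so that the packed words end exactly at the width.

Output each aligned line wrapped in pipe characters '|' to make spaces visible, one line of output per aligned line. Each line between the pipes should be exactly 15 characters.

Answer: |        or bear|
|  electric milk|
|   fire problem|
|version in good|
|   rice journey|
|            box|

Derivation:
Line 1: ['or', 'bear'] (min_width=7, slack=8)
Line 2: ['electric', 'milk'] (min_width=13, slack=2)
Line 3: ['fire', 'problem'] (min_width=12, slack=3)
Line 4: ['version', 'in', 'good'] (min_width=15, slack=0)
Line 5: ['rice', 'journey'] (min_width=12, slack=3)
Line 6: ['box'] (min_width=3, slack=12)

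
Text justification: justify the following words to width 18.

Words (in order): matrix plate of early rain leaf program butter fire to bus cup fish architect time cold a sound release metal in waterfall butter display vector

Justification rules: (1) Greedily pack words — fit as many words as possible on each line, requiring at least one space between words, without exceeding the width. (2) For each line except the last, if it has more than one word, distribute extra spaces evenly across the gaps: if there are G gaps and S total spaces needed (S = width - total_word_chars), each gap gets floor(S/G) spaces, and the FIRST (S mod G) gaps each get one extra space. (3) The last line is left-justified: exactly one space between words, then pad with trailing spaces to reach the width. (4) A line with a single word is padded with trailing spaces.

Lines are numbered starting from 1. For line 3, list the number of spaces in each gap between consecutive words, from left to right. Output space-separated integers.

Answer: 5

Derivation:
Line 1: ['matrix', 'plate', 'of'] (min_width=15, slack=3)
Line 2: ['early', 'rain', 'leaf'] (min_width=15, slack=3)
Line 3: ['program', 'butter'] (min_width=14, slack=4)
Line 4: ['fire', 'to', 'bus', 'cup'] (min_width=15, slack=3)
Line 5: ['fish', 'architect'] (min_width=14, slack=4)
Line 6: ['time', 'cold', 'a', 'sound'] (min_width=17, slack=1)
Line 7: ['release', 'metal', 'in'] (min_width=16, slack=2)
Line 8: ['waterfall', 'butter'] (min_width=16, slack=2)
Line 9: ['display', 'vector'] (min_width=14, slack=4)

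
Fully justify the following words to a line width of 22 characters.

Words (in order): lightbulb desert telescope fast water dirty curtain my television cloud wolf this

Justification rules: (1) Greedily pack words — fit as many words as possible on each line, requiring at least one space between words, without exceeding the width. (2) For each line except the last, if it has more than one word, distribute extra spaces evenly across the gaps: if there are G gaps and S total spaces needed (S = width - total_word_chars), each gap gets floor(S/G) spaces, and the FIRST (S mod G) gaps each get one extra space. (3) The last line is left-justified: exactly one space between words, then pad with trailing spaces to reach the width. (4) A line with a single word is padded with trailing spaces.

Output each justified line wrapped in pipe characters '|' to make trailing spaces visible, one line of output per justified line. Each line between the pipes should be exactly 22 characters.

Line 1: ['lightbulb', 'desert'] (min_width=16, slack=6)
Line 2: ['telescope', 'fast', 'water'] (min_width=20, slack=2)
Line 3: ['dirty', 'curtain', 'my'] (min_width=16, slack=6)
Line 4: ['television', 'cloud', 'wolf'] (min_width=21, slack=1)
Line 5: ['this'] (min_width=4, slack=18)

Answer: |lightbulb       desert|
|telescope  fast  water|
|dirty    curtain    my|
|television  cloud wolf|
|this                  |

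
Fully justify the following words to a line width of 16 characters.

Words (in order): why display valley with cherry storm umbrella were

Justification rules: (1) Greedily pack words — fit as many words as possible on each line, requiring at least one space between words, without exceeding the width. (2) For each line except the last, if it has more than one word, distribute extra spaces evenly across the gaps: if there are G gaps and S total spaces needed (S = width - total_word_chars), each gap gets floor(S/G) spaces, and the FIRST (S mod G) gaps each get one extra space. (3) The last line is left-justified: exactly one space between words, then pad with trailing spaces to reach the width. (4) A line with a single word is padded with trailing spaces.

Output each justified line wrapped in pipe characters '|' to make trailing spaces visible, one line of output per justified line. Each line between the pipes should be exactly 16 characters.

Line 1: ['why', 'display'] (min_width=11, slack=5)
Line 2: ['valley', 'with'] (min_width=11, slack=5)
Line 3: ['cherry', 'storm'] (min_width=12, slack=4)
Line 4: ['umbrella', 'were'] (min_width=13, slack=3)

Answer: |why      display|
|valley      with|
|cherry     storm|
|umbrella were   |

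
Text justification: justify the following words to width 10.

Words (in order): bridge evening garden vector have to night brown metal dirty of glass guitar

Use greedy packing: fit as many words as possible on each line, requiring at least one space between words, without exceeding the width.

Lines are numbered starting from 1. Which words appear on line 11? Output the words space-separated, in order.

Line 1: ['bridge'] (min_width=6, slack=4)
Line 2: ['evening'] (min_width=7, slack=3)
Line 3: ['garden'] (min_width=6, slack=4)
Line 4: ['vector'] (min_width=6, slack=4)
Line 5: ['have', 'to'] (min_width=7, slack=3)
Line 6: ['night'] (min_width=5, slack=5)
Line 7: ['brown'] (min_width=5, slack=5)
Line 8: ['metal'] (min_width=5, slack=5)
Line 9: ['dirty', 'of'] (min_width=8, slack=2)
Line 10: ['glass'] (min_width=5, slack=5)
Line 11: ['guitar'] (min_width=6, slack=4)

Answer: guitar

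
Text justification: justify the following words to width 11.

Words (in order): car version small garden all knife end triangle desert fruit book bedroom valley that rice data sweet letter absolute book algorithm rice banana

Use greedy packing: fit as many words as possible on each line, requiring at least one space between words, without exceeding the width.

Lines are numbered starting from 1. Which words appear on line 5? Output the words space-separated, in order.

Answer: triangle

Derivation:
Line 1: ['car', 'version'] (min_width=11, slack=0)
Line 2: ['small'] (min_width=5, slack=6)
Line 3: ['garden', 'all'] (min_width=10, slack=1)
Line 4: ['knife', 'end'] (min_width=9, slack=2)
Line 5: ['triangle'] (min_width=8, slack=3)
Line 6: ['desert'] (min_width=6, slack=5)
Line 7: ['fruit', 'book'] (min_width=10, slack=1)
Line 8: ['bedroom'] (min_width=7, slack=4)
Line 9: ['valley', 'that'] (min_width=11, slack=0)
Line 10: ['rice', 'data'] (min_width=9, slack=2)
Line 11: ['sweet'] (min_width=5, slack=6)
Line 12: ['letter'] (min_width=6, slack=5)
Line 13: ['absolute'] (min_width=8, slack=3)
Line 14: ['book'] (min_width=4, slack=7)
Line 15: ['algorithm'] (min_width=9, slack=2)
Line 16: ['rice', 'banana'] (min_width=11, slack=0)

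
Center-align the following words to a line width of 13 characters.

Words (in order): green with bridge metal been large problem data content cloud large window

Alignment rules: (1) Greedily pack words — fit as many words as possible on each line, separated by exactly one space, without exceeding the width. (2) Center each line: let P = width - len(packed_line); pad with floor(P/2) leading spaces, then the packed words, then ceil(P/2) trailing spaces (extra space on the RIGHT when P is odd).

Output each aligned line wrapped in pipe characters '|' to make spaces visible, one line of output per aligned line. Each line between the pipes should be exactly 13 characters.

Line 1: ['green', 'with'] (min_width=10, slack=3)
Line 2: ['bridge', 'metal'] (min_width=12, slack=1)
Line 3: ['been', 'large'] (min_width=10, slack=3)
Line 4: ['problem', 'data'] (min_width=12, slack=1)
Line 5: ['content', 'cloud'] (min_width=13, slack=0)
Line 6: ['large', 'window'] (min_width=12, slack=1)

Answer: | green with  |
|bridge metal |
| been large  |
|problem data |
|content cloud|
|large window |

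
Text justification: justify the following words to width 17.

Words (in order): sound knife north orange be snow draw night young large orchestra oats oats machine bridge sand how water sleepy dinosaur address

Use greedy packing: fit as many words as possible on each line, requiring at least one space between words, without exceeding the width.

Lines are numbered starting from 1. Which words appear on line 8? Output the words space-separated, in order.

Line 1: ['sound', 'knife', 'north'] (min_width=17, slack=0)
Line 2: ['orange', 'be', 'snow'] (min_width=14, slack=3)
Line 3: ['draw', 'night', 'young'] (min_width=16, slack=1)
Line 4: ['large', 'orchestra'] (min_width=15, slack=2)
Line 5: ['oats', 'oats', 'machine'] (min_width=17, slack=0)
Line 6: ['bridge', 'sand', 'how'] (min_width=15, slack=2)
Line 7: ['water', 'sleepy'] (min_width=12, slack=5)
Line 8: ['dinosaur', 'address'] (min_width=16, slack=1)

Answer: dinosaur address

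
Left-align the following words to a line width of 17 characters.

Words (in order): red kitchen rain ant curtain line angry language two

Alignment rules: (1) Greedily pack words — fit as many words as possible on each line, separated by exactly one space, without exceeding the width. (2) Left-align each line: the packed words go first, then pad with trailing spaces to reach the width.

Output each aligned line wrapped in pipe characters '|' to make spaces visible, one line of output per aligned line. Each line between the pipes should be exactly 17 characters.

Line 1: ['red', 'kitchen', 'rain'] (min_width=16, slack=1)
Line 2: ['ant', 'curtain', 'line'] (min_width=16, slack=1)
Line 3: ['angry', 'language'] (min_width=14, slack=3)
Line 4: ['two'] (min_width=3, slack=14)

Answer: |red kitchen rain |
|ant curtain line |
|angry language   |
|two              |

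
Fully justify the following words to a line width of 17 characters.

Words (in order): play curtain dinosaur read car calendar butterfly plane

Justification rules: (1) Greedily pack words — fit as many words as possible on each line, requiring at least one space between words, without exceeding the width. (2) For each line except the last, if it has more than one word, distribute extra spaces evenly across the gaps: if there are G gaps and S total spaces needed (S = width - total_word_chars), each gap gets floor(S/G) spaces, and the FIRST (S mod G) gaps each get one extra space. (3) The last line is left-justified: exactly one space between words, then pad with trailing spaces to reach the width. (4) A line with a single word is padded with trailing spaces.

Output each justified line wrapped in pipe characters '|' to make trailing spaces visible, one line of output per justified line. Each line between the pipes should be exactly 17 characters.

Line 1: ['play', 'curtain'] (min_width=12, slack=5)
Line 2: ['dinosaur', 'read', 'car'] (min_width=17, slack=0)
Line 3: ['calendar'] (min_width=8, slack=9)
Line 4: ['butterfly', 'plane'] (min_width=15, slack=2)

Answer: |play      curtain|
|dinosaur read car|
|calendar         |
|butterfly plane  |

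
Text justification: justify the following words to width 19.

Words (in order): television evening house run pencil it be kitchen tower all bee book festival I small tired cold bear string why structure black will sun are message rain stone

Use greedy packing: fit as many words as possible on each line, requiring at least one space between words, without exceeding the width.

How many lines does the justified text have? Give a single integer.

Line 1: ['television', 'evening'] (min_width=18, slack=1)
Line 2: ['house', 'run', 'pencil', 'it'] (min_width=19, slack=0)
Line 3: ['be', 'kitchen', 'tower'] (min_width=16, slack=3)
Line 4: ['all', 'bee', 'book'] (min_width=12, slack=7)
Line 5: ['festival', 'I', 'small'] (min_width=16, slack=3)
Line 6: ['tired', 'cold', 'bear'] (min_width=15, slack=4)
Line 7: ['string', 'why'] (min_width=10, slack=9)
Line 8: ['structure', 'black'] (min_width=15, slack=4)
Line 9: ['will', 'sun', 'are'] (min_width=12, slack=7)
Line 10: ['message', 'rain', 'stone'] (min_width=18, slack=1)
Total lines: 10

Answer: 10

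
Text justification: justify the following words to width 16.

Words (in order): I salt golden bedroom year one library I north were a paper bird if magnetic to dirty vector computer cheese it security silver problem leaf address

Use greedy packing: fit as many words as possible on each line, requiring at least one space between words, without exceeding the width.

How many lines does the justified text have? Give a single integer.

Line 1: ['I', 'salt', 'golden'] (min_width=13, slack=3)
Line 2: ['bedroom', 'year', 'one'] (min_width=16, slack=0)
Line 3: ['library', 'I', 'north'] (min_width=15, slack=1)
Line 4: ['were', 'a', 'paper'] (min_width=12, slack=4)
Line 5: ['bird', 'if', 'magnetic'] (min_width=16, slack=0)
Line 6: ['to', 'dirty', 'vector'] (min_width=15, slack=1)
Line 7: ['computer', 'cheese'] (min_width=15, slack=1)
Line 8: ['it', 'security'] (min_width=11, slack=5)
Line 9: ['silver', 'problem'] (min_width=14, slack=2)
Line 10: ['leaf', 'address'] (min_width=12, slack=4)
Total lines: 10

Answer: 10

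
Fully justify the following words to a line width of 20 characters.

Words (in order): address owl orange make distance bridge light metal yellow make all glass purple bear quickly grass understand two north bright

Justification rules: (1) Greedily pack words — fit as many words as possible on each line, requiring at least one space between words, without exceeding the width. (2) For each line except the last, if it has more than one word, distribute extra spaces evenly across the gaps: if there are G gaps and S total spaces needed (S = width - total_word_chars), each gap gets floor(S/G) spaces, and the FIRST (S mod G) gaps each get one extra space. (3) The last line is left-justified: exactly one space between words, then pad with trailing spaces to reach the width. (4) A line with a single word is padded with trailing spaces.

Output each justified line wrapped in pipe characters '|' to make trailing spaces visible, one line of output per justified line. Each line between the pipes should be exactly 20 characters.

Answer: |address  owl  orange|
|make distance bridge|
|light  metal  yellow|
|make    all    glass|
|purple  bear quickly|
|grass understand two|
|north bright        |

Derivation:
Line 1: ['address', 'owl', 'orange'] (min_width=18, slack=2)
Line 2: ['make', 'distance', 'bridge'] (min_width=20, slack=0)
Line 3: ['light', 'metal', 'yellow'] (min_width=18, slack=2)
Line 4: ['make', 'all', 'glass'] (min_width=14, slack=6)
Line 5: ['purple', 'bear', 'quickly'] (min_width=19, slack=1)
Line 6: ['grass', 'understand', 'two'] (min_width=20, slack=0)
Line 7: ['north', 'bright'] (min_width=12, slack=8)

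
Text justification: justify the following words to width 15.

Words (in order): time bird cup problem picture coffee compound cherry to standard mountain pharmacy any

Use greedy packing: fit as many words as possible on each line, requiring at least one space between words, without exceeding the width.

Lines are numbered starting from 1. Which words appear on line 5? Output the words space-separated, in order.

Answer: standard

Derivation:
Line 1: ['time', 'bird', 'cup'] (min_width=13, slack=2)
Line 2: ['problem', 'picture'] (min_width=15, slack=0)
Line 3: ['coffee', 'compound'] (min_width=15, slack=0)
Line 4: ['cherry', 'to'] (min_width=9, slack=6)
Line 5: ['standard'] (min_width=8, slack=7)
Line 6: ['mountain'] (min_width=8, slack=7)
Line 7: ['pharmacy', 'any'] (min_width=12, slack=3)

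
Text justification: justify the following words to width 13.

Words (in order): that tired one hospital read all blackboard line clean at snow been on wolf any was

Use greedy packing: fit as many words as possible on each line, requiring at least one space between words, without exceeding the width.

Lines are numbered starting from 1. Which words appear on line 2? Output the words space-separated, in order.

Line 1: ['that', 'tired'] (min_width=10, slack=3)
Line 2: ['one', 'hospital'] (min_width=12, slack=1)
Line 3: ['read', 'all'] (min_width=8, slack=5)
Line 4: ['blackboard'] (min_width=10, slack=3)
Line 5: ['line', 'clean', 'at'] (min_width=13, slack=0)
Line 6: ['snow', 'been', 'on'] (min_width=12, slack=1)
Line 7: ['wolf', 'any', 'was'] (min_width=12, slack=1)

Answer: one hospital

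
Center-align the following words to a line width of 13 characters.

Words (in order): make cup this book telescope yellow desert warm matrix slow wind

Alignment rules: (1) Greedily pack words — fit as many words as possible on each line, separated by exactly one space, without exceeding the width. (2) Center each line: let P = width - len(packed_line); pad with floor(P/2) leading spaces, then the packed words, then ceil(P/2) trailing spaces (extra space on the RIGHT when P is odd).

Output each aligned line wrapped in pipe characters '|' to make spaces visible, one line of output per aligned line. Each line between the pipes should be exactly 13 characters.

Answer: |make cup this|
|    book     |
|  telescope  |
|yellow desert|
| warm matrix |
|  slow wind  |

Derivation:
Line 1: ['make', 'cup', 'this'] (min_width=13, slack=0)
Line 2: ['book'] (min_width=4, slack=9)
Line 3: ['telescope'] (min_width=9, slack=4)
Line 4: ['yellow', 'desert'] (min_width=13, slack=0)
Line 5: ['warm', 'matrix'] (min_width=11, slack=2)
Line 6: ['slow', 'wind'] (min_width=9, slack=4)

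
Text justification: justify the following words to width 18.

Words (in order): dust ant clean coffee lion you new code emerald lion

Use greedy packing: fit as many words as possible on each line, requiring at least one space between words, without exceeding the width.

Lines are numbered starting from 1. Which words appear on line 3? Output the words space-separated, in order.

Line 1: ['dust', 'ant', 'clean'] (min_width=14, slack=4)
Line 2: ['coffee', 'lion', 'you'] (min_width=15, slack=3)
Line 3: ['new', 'code', 'emerald'] (min_width=16, slack=2)
Line 4: ['lion'] (min_width=4, slack=14)

Answer: new code emerald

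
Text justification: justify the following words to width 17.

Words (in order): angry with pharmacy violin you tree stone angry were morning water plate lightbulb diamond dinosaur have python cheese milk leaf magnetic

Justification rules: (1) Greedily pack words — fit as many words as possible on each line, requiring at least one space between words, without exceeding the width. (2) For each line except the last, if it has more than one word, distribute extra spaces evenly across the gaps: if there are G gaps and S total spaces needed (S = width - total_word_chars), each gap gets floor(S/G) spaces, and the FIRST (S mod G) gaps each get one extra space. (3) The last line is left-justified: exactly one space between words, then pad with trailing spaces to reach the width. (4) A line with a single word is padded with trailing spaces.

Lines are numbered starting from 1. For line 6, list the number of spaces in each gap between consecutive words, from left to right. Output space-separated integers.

Answer: 3

Derivation:
Line 1: ['angry', 'with'] (min_width=10, slack=7)
Line 2: ['pharmacy', 'violin'] (min_width=15, slack=2)
Line 3: ['you', 'tree', 'stone'] (min_width=14, slack=3)
Line 4: ['angry', 'were'] (min_width=10, slack=7)
Line 5: ['morning', 'water'] (min_width=13, slack=4)
Line 6: ['plate', 'lightbulb'] (min_width=15, slack=2)
Line 7: ['diamond', 'dinosaur'] (min_width=16, slack=1)
Line 8: ['have', 'python'] (min_width=11, slack=6)
Line 9: ['cheese', 'milk', 'leaf'] (min_width=16, slack=1)
Line 10: ['magnetic'] (min_width=8, slack=9)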